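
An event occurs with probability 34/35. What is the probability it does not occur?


P(A') = 1 - P(A) = 1 - 34/35 = 1/35

1/35


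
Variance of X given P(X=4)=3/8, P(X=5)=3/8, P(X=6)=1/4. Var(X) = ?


E[X] = 39/8, E[X^2] = 195/8
Var(X) = E[X^2] - (E[X])^2 = 195/8 - (39/8)^2 = 39/64

39/64


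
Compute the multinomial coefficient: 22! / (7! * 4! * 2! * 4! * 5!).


22! = 1124000727777607680000
Denominator: 7!=5040 * 4!=24 * 2!=2 * 4!=24 * 5!=120
Coefficient = 1124000727777607680000 / 696729600 = 1613252440800

1613252440800


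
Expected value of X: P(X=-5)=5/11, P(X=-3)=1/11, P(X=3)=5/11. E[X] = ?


E[X] = sum(x * P(x))
= -5*5/11 - 3*1/11 + 3*5/11
= -13/11

-13/11


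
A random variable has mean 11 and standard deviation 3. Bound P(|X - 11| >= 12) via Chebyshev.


k = 12/3 = 4
Chebyshev: P(|X-mu| >= k*sigma) <= 1/k^2 = 1/4^2 = 1/16

1/16


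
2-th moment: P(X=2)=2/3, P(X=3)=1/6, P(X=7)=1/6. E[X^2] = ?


E[X^2] = sum(x^2 * P(x))
= 4*2/3 + 9*1/6 + 49*1/6
= 37/3

37/3


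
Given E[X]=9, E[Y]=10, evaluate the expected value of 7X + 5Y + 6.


E[7X + 5Y + 6] = 7*E[X] + 5*E[Y] + 6
= (7)*(9) + (5)*(10) + (6)
= 63 + 50 + 6 = 119

119


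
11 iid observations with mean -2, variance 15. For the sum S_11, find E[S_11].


E[S_n] = n*E[X_1] = 11*-2 = -22

-22


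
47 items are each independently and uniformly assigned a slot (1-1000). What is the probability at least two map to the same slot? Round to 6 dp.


P(all different) = prod((1000-i)/1000 for i=0..46) = 0.333485
P(at least one match) = 1 - 0.333485 = 0.666515

0.666515


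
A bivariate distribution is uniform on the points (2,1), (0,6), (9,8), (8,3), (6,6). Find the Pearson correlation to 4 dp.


Cov(X,Y) = 2.8000, Var(X) = 12.0000, Var(Y) = 6.1600
rho = Cov/(sqrt(VarX)*sqrt(VarY)) = 0.3257

0.3257


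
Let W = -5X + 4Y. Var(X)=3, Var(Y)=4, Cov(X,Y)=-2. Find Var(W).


Var(-5X + 4Y) = (-5)^2*Var(X) + 4^2*Var(Y) + 2*(-5)*4*Cov(X,Y)
= 25*3 + 16*4 - 40*(-2)
= 75 + 64 + 80 = 219

219


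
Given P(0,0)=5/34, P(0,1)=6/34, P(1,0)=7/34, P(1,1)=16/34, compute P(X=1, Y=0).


Read from table: P(X=1, Y=0) = 7/34

7/34


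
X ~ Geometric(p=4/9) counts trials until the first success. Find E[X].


For geometric (trials until first success), E[X] = 1/p = 1/(4/9) = 9/4

9/4


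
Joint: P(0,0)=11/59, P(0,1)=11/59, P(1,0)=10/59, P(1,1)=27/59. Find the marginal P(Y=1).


P(Y=1) = P(0,1)+P(1,1) = 11/59 + 27/59 = 38/59

38/59


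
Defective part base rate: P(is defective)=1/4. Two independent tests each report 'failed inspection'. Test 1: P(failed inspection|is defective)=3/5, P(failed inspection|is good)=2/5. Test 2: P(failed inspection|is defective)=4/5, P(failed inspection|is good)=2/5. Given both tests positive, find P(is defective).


After test 1: P(+) = 3/5*1/4 + 2/5*3/4 = 9/20
P(B|+) = (3/20)/(9/20) = 1/3
After test 2 (use post1 as new prior): P(+) = 4/5*1/3 + 2/5*2/3 = 8/15
P(B|+,+) = (4/15)/(8/15) = 1/2

1/2


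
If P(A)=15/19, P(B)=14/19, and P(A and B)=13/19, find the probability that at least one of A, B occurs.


P(A∪B) = P(A) + P(B) - P(A∩B)
= 15/19 + 14/19 - 13/19 = 16/19

16/19


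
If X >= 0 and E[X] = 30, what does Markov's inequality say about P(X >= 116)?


Markov: P(X >= a) <= E[X]/a
P(X >= 116) <= 30/116 = 15/58

15/58


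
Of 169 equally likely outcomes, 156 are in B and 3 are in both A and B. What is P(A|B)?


P(A|B) = P(A∩B)/P(B) = (3/169)/(156/169) = 3/156 = 1/52

1/52


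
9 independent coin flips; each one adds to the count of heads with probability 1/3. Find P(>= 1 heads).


P(at least one) = 1 - P(none)
P(none) = (1 - 1/3)^9 = (2/3)^9 = 512/19683
P(at least one) = 1 - 512/19683 = 19171/19683

19171/19683


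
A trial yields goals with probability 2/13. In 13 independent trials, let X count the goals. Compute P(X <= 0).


P(X<=0) = P(X=0)
= 34522712143931/302875106592253
= 34522712143931/302875106592253

34522712143931/302875106592253


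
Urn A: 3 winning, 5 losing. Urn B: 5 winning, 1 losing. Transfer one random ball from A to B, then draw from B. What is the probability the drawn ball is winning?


P(transfer winning) = 3/8; P(transfer losing) = 5/8
If winning transferred: Urn II has 6 winning of 7, so P(winning|winning moved) = 6/7
If losing transferred: Urn II has 5 winning of 7, so P(winning|losing moved) = 5/7
By total probability: P(winning) = 3/8*6/7 + 5/8*5/7 = 43/56

43/56


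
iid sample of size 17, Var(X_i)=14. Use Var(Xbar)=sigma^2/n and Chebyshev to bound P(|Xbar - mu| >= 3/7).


Var(Xbar) = Var(X)/n = 14/17
Chebyshev: P(|Xbar-mu| >= 3/7) <= Var(Xbar)/(3/7)^2 = (14/17)/(9/49) = 686/153
Bound exceeds 1, so trivial bound: 1

1


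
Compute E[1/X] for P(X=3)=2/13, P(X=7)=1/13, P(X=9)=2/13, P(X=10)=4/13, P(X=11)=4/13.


E[1/X] = sum(g(x)*P(x))
= 1/3*2/13 + 1/7*1/13 + 1/9*2/13 + 1/10*4/13 + 1/11*4/13
= 6221/45045

6221/45045


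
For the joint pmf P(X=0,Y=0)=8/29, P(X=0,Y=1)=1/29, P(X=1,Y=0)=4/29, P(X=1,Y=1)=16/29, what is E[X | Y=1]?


P(Y=1) = 17/29
E[X|Y=1] = (0*1 + 1*16)/17 = 16/17

16/17


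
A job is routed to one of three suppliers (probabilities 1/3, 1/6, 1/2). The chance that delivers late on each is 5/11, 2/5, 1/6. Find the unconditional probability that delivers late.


P(A) = P(A|B1)P(B1) + P(A|B2)P(B2) + P(A|B3)P(B3)
= 5/11*1/3 + 2/5*1/6 + 1/6*1/2
= 5/33 + 1/15 + 1/12 = 199/660

199/660


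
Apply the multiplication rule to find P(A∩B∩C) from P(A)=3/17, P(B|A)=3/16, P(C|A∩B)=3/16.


P(A∩B∩C) = P(A) * P(B|A) * P(C|A∩B)
= 3/17 * 3/16 * 3/16
= 9/272 * 3/16 = 27/4352

27/4352


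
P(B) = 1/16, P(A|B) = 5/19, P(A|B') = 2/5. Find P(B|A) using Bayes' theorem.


P(A) = P(A|B)P(B) + P(A|B')P(B') = 5/19*1/16 + 2/5*15/16 = 119/304
P(B|A) = P(A|B)P(B)/P(A) = (5/304)/(119/304) = 5/119

5/119


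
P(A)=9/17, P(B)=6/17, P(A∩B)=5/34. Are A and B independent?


P(A)*P(B) = 9/17*6/17 = 54/289
P(A∩B) = 5/34 != 54/289, so not independent

No, A and B are not independent


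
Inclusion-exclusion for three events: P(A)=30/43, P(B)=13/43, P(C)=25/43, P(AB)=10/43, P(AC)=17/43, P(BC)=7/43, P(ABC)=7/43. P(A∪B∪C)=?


P(A∪B∪C) = P(A)+P(B)+P(C) - P(AB)-P(AC)-P(BC) + P(ABC)
= 30/43+13/43+25/43 - 10/43-17/43-7/43 + 7/43
= 41/43

41/43


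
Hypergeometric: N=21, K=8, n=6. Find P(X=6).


P(X=6) = C(8,6)*C(13,0) / C(21,6)
= 28*1 / 54264
= 28/54264 = 1/1938

1/1938


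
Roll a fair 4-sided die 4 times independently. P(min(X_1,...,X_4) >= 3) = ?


P(min >= 3) = P(all X_i >= 3) = (P(X_1 >= 3))^4
= (2/4)^4 = (1/2)^4 = 1/16

1/16


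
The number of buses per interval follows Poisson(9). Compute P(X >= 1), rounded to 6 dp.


P(X>=1) = 1 - P(X<=0) = 1 - (e^(-9)*9^0/0!)
≈ 1 - 0.0001234098 = 0.9998765902
≈ 0.999877

0.999877


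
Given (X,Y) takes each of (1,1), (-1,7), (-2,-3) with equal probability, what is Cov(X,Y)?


E[X]=-2/3, E[Y]=5/3, E[XY]=0
Cov(X,Y) = E[XY] - E[X]E[Y] = 0 + 2/3*5/3 = 10/9

10/9


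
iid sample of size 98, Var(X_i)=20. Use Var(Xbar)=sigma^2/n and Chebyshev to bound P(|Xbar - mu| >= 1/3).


Var(Xbar) = Var(X)/n = 20/98
Chebyshev: P(|Xbar-mu| >= 1/3) <= Var(Xbar)/(1/3)^2 = (10/49)/(1/9) = 90/49
Bound exceeds 1, so trivial bound: 1

1


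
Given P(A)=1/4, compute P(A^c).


P(A') = 1 - P(A) = 1 - 1/4 = 3/4

3/4


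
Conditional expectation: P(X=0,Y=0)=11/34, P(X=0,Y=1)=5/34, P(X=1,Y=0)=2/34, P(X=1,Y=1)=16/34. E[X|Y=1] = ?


P(Y=1) = 21/34
E[X|Y=1] = (0*5 + 1*16)/21 = 16/21

16/21


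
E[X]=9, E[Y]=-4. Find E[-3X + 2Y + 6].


E[-3X + 2Y + 6] = -3*E[X] + 2*E[Y] + 6
= (-3)*(9) + (2)*(-4) + (6)
= -27 - 8 + 6 = -29

-29


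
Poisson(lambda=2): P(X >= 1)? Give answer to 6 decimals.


P(X>=1) = 1 - P(X<=0) = 1 - (e^(-2)*2^0/0!)
≈ 1 - 0.1353352832 = 0.8646647168
≈ 0.864665

0.864665


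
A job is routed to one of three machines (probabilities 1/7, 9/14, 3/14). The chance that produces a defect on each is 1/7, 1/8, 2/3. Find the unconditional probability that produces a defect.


P(A) = P(A|B1)P(B1) + P(A|B2)P(B2) + P(A|B3)P(B3)
= 1/7*1/7 + 1/8*9/14 + 2/3*3/14
= 1/49 + 9/112 + 1/7 = 191/784

191/784


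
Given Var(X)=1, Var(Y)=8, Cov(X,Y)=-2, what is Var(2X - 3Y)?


Var(2X - 3Y) = 2^2*Var(X) + (-3)^2*Var(Y) + 2*2*(-3)*Cov(X,Y)
= 4*1 + 9*8 - 12*(-2)
= 4 + 72 + 24 = 100

100


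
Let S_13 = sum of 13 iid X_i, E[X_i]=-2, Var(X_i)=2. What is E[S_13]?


E[S_n] = n*E[X_1] = 13*-2 = -26

-26


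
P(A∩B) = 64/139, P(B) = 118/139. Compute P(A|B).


P(A|B) = P(A∩B)/P(B) = (64/139)/(118/139) = 64/118 = 32/59

32/59


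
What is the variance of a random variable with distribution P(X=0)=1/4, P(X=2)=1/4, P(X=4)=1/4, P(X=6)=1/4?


E[X] = 3, E[X^2] = 14
Var(X) = E[X^2] - (E[X])^2 = 14 - (3)^2 = 5

5


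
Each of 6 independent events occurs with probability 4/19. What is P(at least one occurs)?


P(at least one) = 1 - P(none)
P(none) = (1 - 4/19)^6 = (15/19)^6 = 11390625/47045881
P(at least one) = 1 - 11390625/47045881 = 35655256/47045881

35655256/47045881


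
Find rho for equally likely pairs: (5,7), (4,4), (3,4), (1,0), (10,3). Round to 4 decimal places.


Cov(X,Y) = 2.0400, Var(X) = 9.0400, Var(Y) = 5.0400
rho = Cov/(sqrt(VarX)*sqrt(VarY)) = 0.3022

0.3022


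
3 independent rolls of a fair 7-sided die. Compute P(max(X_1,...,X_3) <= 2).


P(max <= 2) = P(all X_i <= 2) = (P(X_1 <= 2))^3
= (2/7)^3 = 8/343

8/343


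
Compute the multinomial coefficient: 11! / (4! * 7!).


11! = 39916800
Denominator: 4!=24 * 7!=5040
Coefficient = 39916800 / 120960 = 330

330


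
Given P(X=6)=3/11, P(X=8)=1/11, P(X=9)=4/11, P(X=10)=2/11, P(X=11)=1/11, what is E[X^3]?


E[X^3] = sum(g(x)*P(x))
= 216*3/11 + 512*1/11 + 729*4/11 + 1000*2/11 + 1331*1/11
= 7407/11

7407/11


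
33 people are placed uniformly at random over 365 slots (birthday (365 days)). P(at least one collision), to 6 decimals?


P(all different) = prod((365-i)/365 for i=0..32) = 0.225028
P(at least one match) = 1 - 0.225028 = 0.774972

0.774972


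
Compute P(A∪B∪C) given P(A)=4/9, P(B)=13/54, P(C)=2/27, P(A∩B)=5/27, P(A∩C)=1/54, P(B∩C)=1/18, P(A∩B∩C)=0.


P(A∪B∪C) = P(A)+P(B)+P(C) - P(AB)-P(AC)-P(BC) + P(ABC)
= 4/9+13/54+2/27 - 5/27-1/54-1/18 + 0
= 1/2

1/2


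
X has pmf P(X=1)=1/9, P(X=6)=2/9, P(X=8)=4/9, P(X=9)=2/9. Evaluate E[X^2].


E[X^2] = sum(x^2 * P(x))
= 1*1/9 + 36*2/9 + 64*4/9 + 81*2/9
= 491/9

491/9


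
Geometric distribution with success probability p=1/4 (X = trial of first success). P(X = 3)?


P(X=3) = (1-p)^2 * p = (3/4)^2 * 1/4
= 9/16 * 1/4 = 9/64

9/64


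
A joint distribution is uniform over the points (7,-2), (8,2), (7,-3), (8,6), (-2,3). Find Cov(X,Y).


E[X]=28/5, E[Y]=6/5, E[XY]=23/5
Cov(X,Y) = E[XY] - E[X]E[Y] = 23/5 - 28/5*6/5 = -53/25

-53/25


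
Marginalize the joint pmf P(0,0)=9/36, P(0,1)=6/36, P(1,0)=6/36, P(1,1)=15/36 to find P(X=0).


P(X=0) = P(0,0)+P(0,1) = 9/36 + 6/36 = 15/36 = 5/12

5/12


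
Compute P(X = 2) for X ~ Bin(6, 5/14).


P(X=2) = C(6,2) * p^2 * (1-p)^4
= 15 * 25/196 * 6561/38416
= 2460375/7529536

2460375/7529536


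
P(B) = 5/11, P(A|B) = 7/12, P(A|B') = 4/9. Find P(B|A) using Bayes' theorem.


P(A) = P(A|B)P(B) + P(A|B')P(B') = 7/12*5/11 + 4/9*6/11 = 67/132
P(B|A) = P(A|B)P(B)/P(A) = (35/132)/(67/132) = 35/67

35/67


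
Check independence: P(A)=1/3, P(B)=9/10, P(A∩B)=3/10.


P(A)*P(B) = 1/3*9/10 = 3/10
P(A∩B) = 3/10, which equals P(A)P(B), so independent

Yes, A and B are independent


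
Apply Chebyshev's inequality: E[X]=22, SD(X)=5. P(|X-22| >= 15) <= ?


k = 15/5 = 3
Chebyshev: P(|X-mu| >= k*sigma) <= 1/k^2 = 1/3^2 = 1/9

1/9


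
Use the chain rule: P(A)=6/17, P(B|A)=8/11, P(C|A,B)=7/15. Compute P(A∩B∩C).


P(A∩B∩C) = P(A) * P(B|A) * P(C|A∩B)
= 6/17 * 8/11 * 7/15
= 48/187 * 7/15 = 112/935

112/935


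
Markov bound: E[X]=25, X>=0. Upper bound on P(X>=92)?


Markov: P(X >= a) <= E[X]/a
P(X >= 92) <= 25/92

25/92


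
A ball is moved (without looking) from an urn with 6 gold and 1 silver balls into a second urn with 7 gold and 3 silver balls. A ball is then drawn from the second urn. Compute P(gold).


P(transfer gold) = 6/7; P(transfer silver) = 1/7
If gold transferred: Urn II has 8 gold of 11, so P(gold|gold moved) = 8/11
If silver transferred: Urn II has 7 gold of 11, so P(gold|silver moved) = 7/11
By total probability: P(gold) = 6/7*8/11 + 1/7*7/11 = 5/7

5/7


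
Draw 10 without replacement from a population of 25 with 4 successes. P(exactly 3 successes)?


P(X=3) = C(4,3)*C(21,7) / C(25,10)
= 4*116280 / 3268760
= 465120/3268760 = 36/253

36/253


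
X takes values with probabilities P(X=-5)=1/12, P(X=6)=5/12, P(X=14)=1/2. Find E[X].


E[X] = sum(x * P(x))
= -5*1/12 + 6*5/12 + 14*1/2
= 109/12

109/12


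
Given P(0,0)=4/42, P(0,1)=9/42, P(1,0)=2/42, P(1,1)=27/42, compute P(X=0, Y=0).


Read from table: P(X=0, Y=0) = 4/42 = 2/21

2/21


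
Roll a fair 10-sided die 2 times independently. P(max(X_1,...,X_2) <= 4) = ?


P(max <= 4) = P(all X_i <= 4) = (P(X_1 <= 4))^2
= (4/10)^2 = (2/5)^2 = 4/25

4/25


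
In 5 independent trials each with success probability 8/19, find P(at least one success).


P(at least one) = 1 - P(none)
P(none) = (1 - 8/19)^5 = (11/19)^5 = 161051/2476099
P(at least one) = 1 - 161051/2476099 = 2315048/2476099

2315048/2476099


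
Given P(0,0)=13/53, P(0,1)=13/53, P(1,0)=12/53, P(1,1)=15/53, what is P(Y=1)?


P(Y=1) = P(0,1)+P(1,1) = 13/53 + 15/53 = 28/53

28/53


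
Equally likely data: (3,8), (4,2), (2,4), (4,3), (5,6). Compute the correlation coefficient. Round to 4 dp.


Cov(X,Y) = -0.1600, Var(X) = 1.0400, Var(Y) = 4.6400
rho = Cov/(sqrt(VarX)*sqrt(VarY)) = -0.0728

-0.0728


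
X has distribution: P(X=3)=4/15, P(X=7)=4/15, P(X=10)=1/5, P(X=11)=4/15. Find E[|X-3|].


E[|X-3|] = sum(g(x)*P(x))
= 0*4/15 + 4*4/15 + 7*1/5 + 8*4/15
= 23/5

23/5


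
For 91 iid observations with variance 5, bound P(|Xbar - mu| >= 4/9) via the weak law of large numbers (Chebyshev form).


Var(Xbar) = Var(X)/n = 5/91
Chebyshev: P(|Xbar-mu| >= 4/9) <= Var(Xbar)/(4/9)^2 = (5/91)/(16/81) = 405/1456

405/1456


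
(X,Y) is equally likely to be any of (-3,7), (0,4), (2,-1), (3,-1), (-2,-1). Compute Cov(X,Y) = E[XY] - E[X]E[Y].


E[X]=0, E[Y]=8/5, E[XY]=-24/5
Cov(X,Y) = E[XY] - E[X]E[Y] = -24/5 - 0*8/5 = -24/5

-24/5


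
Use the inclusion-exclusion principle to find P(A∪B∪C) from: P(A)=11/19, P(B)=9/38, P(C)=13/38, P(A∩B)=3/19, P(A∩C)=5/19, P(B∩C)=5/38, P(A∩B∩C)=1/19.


P(A∪B∪C) = P(A)+P(B)+P(C) - P(AB)-P(AC)-P(BC) + P(ABC)
= 11/19+9/38+13/38 - 3/19-5/19-5/38 + 1/19
= 25/38

25/38


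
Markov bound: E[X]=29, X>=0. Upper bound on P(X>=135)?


Markov: P(X >= a) <= E[X]/a
P(X >= 135) <= 29/135

29/135


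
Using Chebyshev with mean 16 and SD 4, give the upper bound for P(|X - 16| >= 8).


k = 8/4 = 2
Chebyshev: P(|X-mu| >= k*sigma) <= 1/k^2 = 1/2^2 = 1/4

1/4


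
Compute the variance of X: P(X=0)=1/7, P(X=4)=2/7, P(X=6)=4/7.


E[X] = 32/7, E[X^2] = 176/7
Var(X) = E[X^2] - (E[X])^2 = 176/7 - (32/7)^2 = 208/49

208/49


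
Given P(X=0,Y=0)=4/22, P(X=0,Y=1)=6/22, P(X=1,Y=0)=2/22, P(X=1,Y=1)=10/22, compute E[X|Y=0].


P(Y=0) = 6/22
E[X|Y=0] = (0*4 + 1*2)/6 = 2/6 = 1/3

1/3


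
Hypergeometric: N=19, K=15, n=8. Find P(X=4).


P(X=4) = C(15,4)*C(4,4) / C(19,8)
= 1365*1 / 75582
= 1365/75582 = 35/1938

35/1938


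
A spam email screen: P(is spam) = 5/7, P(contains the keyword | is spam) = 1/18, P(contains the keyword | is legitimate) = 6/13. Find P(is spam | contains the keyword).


P(A) = P(A|B)P(B) + P(A|B')P(B') = 1/18*5/7 + 6/13*2/7 = 281/1638
P(B|A) = P(A|B)P(B)/P(A) = (5/126)/(281/1638) = 65/281

65/281


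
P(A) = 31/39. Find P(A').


P(A') = 1 - P(A) = 1 - 31/39 = 8/39

8/39


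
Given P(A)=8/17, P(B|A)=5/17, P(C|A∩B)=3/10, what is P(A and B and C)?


P(A∩B∩C) = P(A) * P(B|A) * P(C|A∩B)
= 8/17 * 5/17 * 3/10
= 40/289 * 3/10 = 12/289

12/289


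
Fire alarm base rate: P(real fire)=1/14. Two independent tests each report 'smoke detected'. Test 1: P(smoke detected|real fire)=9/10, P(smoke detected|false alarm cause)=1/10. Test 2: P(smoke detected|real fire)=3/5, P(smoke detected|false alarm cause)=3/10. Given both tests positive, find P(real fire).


After test 1: P(+) = 9/10*1/14 + 1/10*13/14 = 11/70
P(B|+) = (9/140)/(11/70) = 9/22
After test 2 (use post1 as new prior): P(+) = 3/5*9/22 + 3/10*13/22 = 93/220
P(B|+,+) = (27/110)/(93/220) = 18/31

18/31


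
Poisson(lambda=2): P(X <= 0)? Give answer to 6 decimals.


P(X<=0) = e^(-2)*2^0/0!
≈ 0.1353352832
≈ 0.135335

0.135335


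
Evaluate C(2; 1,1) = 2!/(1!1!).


2! = 2
Denominator: 1!=1 * 1!=1
Coefficient = 2 / 1 = 2

2


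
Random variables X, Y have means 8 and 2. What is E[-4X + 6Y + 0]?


E[-4X + 6Y + 0] = -4*E[X] + 6*E[Y] + 0
= (-4)*(8) + (6)*(2) + (0)
= -32 + 12 + 0 = -20

-20


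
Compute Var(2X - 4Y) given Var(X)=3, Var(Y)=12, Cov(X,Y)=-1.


Var(2X - 4Y) = 2^2*Var(X) + (-4)^2*Var(Y) + 2*2*(-4)*Cov(X,Y)
= 4*3 + 16*12 - 16*(-1)
= 12 + 192 + 16 = 220

220


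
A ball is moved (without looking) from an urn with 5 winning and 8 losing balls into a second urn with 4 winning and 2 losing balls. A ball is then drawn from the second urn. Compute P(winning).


P(transfer winning) = 5/13; P(transfer losing) = 8/13
If winning transferred: Urn II has 5 winning of 7, so P(winning|winning moved) = 5/7
If losing transferred: Urn II has 4 winning of 7, so P(winning|losing moved) = 4/7
By total probability: P(winning) = 5/13*5/7 + 8/13*4/7 = 57/91

57/91


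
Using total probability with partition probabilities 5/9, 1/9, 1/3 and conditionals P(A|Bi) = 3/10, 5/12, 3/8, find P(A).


P(A) = P(A|B1)P(B1) + P(A|B2)P(B2) + P(A|B3)P(B3)
= 3/10*5/9 + 5/12*1/9 + 3/8*1/3
= 1/6 + 5/108 + 1/8 = 73/216

73/216


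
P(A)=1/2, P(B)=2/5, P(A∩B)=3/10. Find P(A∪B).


P(A∪B) = P(A) + P(B) - P(A∩B)
= 1/2 + 2/5 - 3/10 = 3/5

3/5


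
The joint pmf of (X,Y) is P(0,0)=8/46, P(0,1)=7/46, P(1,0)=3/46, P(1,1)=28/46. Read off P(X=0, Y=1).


Read from table: P(X=0, Y=1) = 7/46

7/46


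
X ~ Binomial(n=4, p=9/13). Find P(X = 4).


P(X=4) = C(4,4) * p^4 * (1-p)^0
= 1 * 6561/28561 * 1
= 6561/28561

6561/28561


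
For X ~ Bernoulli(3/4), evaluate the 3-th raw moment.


For Bernoulli: X in {0,1}
E[X^3] = 0^3*(1-3/4) + 1^3*3/4 = 3/4

3/4


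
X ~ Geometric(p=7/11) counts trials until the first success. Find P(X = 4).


P(X=4) = (1-p)^3 * p = (4/11)^3 * 7/11
= 64/1331 * 7/11 = 448/14641

448/14641


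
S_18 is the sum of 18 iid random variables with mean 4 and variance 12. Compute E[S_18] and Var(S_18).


E[S_n] = n*mu = 18*4 = 72
Var(S_n) = n*sigma^2 = 18*12 = 216

E[S_18]=72, Var(S_18)=216


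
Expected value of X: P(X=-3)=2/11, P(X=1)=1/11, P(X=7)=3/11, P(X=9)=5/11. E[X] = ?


E[X] = sum(x * P(x))
= -3*2/11 + 1*1/11 + 7*3/11 + 9*5/11
= 61/11

61/11


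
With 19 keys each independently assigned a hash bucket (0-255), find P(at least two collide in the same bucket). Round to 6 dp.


P(all different) = prod((256-i)/256 for i=0..18) = 0.504258
P(at least one match) = 1 - 0.504258 = 0.495742

0.495742


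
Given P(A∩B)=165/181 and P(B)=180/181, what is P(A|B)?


P(A|B) = P(A∩B)/P(B) = (165/181)/(180/181) = 165/180 = 11/12

11/12


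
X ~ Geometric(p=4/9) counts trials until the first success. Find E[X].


For geometric (trials until first success), E[X] = 1/p = 1/(4/9) = 9/4

9/4


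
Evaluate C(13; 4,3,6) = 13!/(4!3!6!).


13! = 6227020800
Denominator: 4!=24 * 3!=6 * 6!=720
Coefficient = 6227020800 / 103680 = 60060

60060


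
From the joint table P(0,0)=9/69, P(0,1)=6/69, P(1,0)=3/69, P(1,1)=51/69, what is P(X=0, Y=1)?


Read from table: P(X=0, Y=1) = 6/69 = 2/23

2/23


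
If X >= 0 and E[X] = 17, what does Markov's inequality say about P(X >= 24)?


Markov: P(X >= a) <= E[X]/a
P(X >= 24) <= 17/24

17/24


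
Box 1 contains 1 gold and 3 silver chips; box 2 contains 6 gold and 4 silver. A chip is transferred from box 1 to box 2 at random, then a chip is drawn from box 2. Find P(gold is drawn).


P(transfer gold) = 1/4; P(transfer silver) = 3/4
If gold transferred: Urn II has 7 gold of 11, so P(gold|gold moved) = 7/11
If silver transferred: Urn II has 6 gold of 11, so P(gold|silver moved) = 6/11
By total probability: P(gold) = 1/4*7/11 + 3/4*6/11 = 25/44

25/44


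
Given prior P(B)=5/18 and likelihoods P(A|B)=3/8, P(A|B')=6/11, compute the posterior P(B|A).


P(A) = P(A|B)P(B) + P(A|B')P(B') = 3/8*5/18 + 6/11*13/18 = 263/528
P(B|A) = P(A|B)P(B)/P(A) = (5/48)/(263/528) = 55/263

55/263


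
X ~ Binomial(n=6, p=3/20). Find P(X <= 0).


P(X<=0) = P(X=0)
= 24137569/64000000
= 24137569/64000000

24137569/64000000


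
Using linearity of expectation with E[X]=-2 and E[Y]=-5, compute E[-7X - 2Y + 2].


E[-7X - 2Y + 2] = -7*E[X] - 2*E[Y] + 2
= (-7)*(-2) + (-2)*(-5) + (2)
= 14 + 10 + 2 = 26

26


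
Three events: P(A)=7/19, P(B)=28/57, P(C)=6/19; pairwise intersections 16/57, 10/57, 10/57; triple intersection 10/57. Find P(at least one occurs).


P(A∪B∪C) = P(A)+P(B)+P(C) - P(AB)-P(AC)-P(BC) + P(ABC)
= 7/19+28/57+6/19 - 16/57-10/57-10/57 + 10/57
= 41/57

41/57


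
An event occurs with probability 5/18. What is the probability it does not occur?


P(A') = 1 - P(A) = 1 - 5/18 = 13/18

13/18


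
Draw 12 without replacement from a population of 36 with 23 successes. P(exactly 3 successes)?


P(X=3) = C(23,3)*C(13,9) / C(36,12)
= 1771*715 / 1251677700
= 1266265/1251677700 = 2783/2750940

2783/2750940


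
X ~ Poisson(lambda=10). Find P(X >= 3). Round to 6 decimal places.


P(X>=3) = 1 - P(X<=2) = 1 - (e^(-10)*10^0/0! + e^(-10)*10^1/1! + e^(-10)*10^2/2!)
≈ 1 - (0.0000453999 + 0.0004539993 + 0.0022699965)
= 1 - 0.0027693957 = 0.9972306043
≈ 0.997231

0.997231


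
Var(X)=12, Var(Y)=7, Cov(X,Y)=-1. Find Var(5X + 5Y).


Var(5X + 5Y) = 5^2*Var(X) + 5^2*Var(Y) + 2*5*5*Cov(X,Y)
= 25*12 + 25*7 + 50*(-1)
= 300 + 175 - 50 = 425

425


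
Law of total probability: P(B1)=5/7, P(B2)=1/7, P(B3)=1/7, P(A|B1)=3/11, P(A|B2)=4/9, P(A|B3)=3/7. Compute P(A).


P(A) = P(A|B1)P(B1) + P(A|B2)P(B2) + P(A|B3)P(B3)
= 3/11*5/7 + 4/9*1/7 + 3/7*1/7
= 15/77 + 4/63 + 3/49 = 1550/4851

1550/4851


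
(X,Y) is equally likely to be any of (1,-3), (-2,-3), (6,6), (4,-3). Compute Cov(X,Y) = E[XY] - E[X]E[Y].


E[X]=9/4, E[Y]=-3/4, E[XY]=27/4
Cov(X,Y) = E[XY] - E[X]E[Y] = 27/4 - 9/4*-3/4 = 135/16

135/16


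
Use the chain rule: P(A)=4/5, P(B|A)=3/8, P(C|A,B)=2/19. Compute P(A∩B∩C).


P(A∩B∩C) = P(A) * P(B|A) * P(C|A∩B)
= 4/5 * 3/8 * 2/19
= 3/10 * 2/19 = 3/95

3/95


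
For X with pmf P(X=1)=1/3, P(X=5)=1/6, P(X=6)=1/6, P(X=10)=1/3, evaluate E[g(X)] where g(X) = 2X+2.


E[2X+2] = sum(g(x)*P(x))
= 4*1/3 + 12*1/6 + 14*1/6 + 22*1/3
= 13

13


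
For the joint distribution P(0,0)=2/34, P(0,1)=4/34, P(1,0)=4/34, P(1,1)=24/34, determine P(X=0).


P(X=0) = P(0,0)+P(0,1) = 2/34 + 4/34 = 6/34 = 3/17

3/17


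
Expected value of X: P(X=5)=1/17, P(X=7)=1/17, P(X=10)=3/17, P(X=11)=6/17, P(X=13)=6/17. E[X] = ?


E[X] = sum(x * P(x))
= 5*1/17 + 7*1/17 + 10*3/17 + 11*6/17 + 13*6/17
= 186/17

186/17


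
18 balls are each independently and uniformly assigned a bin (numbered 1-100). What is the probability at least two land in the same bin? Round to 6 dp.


P(all different) = prod((100-i)/100 for i=0..17) = 0.196326
P(at least one match) = 1 - 0.196326 = 0.803674

0.803674


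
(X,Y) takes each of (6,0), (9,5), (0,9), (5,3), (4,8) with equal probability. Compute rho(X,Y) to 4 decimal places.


Cov(X,Y) = -5.6000, Var(X) = 8.5600, Var(Y) = 10.8000
rho = Cov/(sqrt(VarX)*sqrt(VarY)) = -0.5824

-0.5824


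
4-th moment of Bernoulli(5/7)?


For Bernoulli: X in {0,1}
E[X^4] = 0^4*(1-5/7) + 1^4*5/7 = 5/7

5/7


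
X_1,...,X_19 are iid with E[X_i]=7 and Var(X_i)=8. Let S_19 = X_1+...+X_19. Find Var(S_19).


By independence, Var(S_n) = n*Var(X_1) = 19*8 = 152

152


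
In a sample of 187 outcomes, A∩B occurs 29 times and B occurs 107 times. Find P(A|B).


P(A|B) = P(A∩B)/P(B) = (29/187)/(107/187) = 29/107

29/107


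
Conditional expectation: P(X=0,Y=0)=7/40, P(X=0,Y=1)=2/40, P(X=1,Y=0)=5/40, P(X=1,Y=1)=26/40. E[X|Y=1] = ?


P(Y=1) = 28/40
E[X|Y=1] = (0*2 + 1*26)/28 = 26/28 = 13/14

13/14


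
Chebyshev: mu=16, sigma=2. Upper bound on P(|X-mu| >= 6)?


k = 6/2 = 3
Chebyshev: P(|X-mu| >= k*sigma) <= 1/k^2 = 1/3^2 = 1/9

1/9


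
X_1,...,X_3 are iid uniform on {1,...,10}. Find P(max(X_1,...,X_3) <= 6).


P(max <= 6) = P(all X_i <= 6) = (P(X_1 <= 6))^3
= (6/10)^3 = (3/5)^3 = 27/125

27/125


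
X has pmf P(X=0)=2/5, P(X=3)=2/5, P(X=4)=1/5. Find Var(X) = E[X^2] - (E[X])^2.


E[X] = 2, E[X^2] = 34/5
Var(X) = E[X^2] - (E[X])^2 = 34/5 - (2)^2 = 14/5

14/5


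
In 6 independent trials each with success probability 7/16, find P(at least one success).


P(at least one) = 1 - P(none)
P(none) = (1 - 7/16)^6 = (9/16)^6 = 531441/16777216
P(at least one) = 1 - 531441/16777216 = 16245775/16777216

16245775/16777216


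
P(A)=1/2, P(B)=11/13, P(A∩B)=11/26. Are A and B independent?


P(A)*P(B) = 1/2*11/13 = 11/26
P(A∩B) = 11/26, which equals P(A)P(B), so independent

Yes, A and B are independent


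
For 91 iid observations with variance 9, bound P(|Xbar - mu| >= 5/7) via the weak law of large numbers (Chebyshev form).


Var(Xbar) = Var(X)/n = 9/91
Chebyshev: P(|Xbar-mu| >= 5/7) <= Var(Xbar)/(5/7)^2 = (9/91)/(25/49) = 63/325

63/325


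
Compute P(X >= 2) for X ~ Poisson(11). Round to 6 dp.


P(X>=2) = 1 - P(X<=1) = 1 - (e^(-11)*11^0/0! + e^(-11)*11^1/1!)
≈ 1 - (0.0000167017 + 0.0001837187)
= 1 - 0.0002004204 = 0.9997995796
≈ 0.999800

0.999800


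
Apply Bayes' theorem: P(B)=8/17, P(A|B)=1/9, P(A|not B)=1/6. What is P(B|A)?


P(A) = P(A|B)P(B) + P(A|B')P(B') = 1/9*8/17 + 1/6*9/17 = 43/306
P(B|A) = P(A|B)P(B)/P(A) = (8/153)/(43/306) = 16/43

16/43


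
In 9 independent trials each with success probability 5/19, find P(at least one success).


P(at least one) = 1 - P(none)
P(none) = (1 - 5/19)^9 = (14/19)^9 = 20661046784/322687697779
P(at least one) = 1 - 20661046784/322687697779 = 302026650995/322687697779

302026650995/322687697779


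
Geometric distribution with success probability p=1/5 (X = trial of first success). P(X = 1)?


P(X=1) = (1-p)^0 * p = (4/5)^0 * 1/5
= 1 * 1/5 = 1/5

1/5


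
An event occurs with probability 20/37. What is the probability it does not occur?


P(A') = 1 - P(A) = 1 - 20/37 = 17/37

17/37


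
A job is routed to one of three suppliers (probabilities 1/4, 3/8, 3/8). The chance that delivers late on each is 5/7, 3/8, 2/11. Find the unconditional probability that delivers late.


P(A) = P(A|B1)P(B1) + P(A|B2)P(B2) + P(A|B3)P(B3)
= 5/7*1/4 + 3/8*3/8 + 2/11*3/8
= 5/28 + 9/64 + 3/44 = 1909/4928

1909/4928


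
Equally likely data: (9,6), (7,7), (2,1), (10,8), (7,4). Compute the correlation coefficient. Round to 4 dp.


Cov(X,Y) = 6.2000, Var(X) = 7.6000, Var(Y) = 6.1600
rho = Cov/(sqrt(VarX)*sqrt(VarY)) = 0.9061

0.9061


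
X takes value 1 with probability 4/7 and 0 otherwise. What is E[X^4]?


For Bernoulli: X in {0,1}
E[X^4] = 0^4*(1-4/7) + 1^4*4/7 = 4/7

4/7


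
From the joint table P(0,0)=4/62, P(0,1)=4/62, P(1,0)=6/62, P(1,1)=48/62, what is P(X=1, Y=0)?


Read from table: P(X=1, Y=0) = 6/62 = 3/31

3/31


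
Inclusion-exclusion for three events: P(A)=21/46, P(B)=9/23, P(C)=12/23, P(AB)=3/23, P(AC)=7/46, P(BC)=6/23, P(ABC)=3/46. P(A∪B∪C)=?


P(A∪B∪C) = P(A)+P(B)+P(C) - P(AB)-P(AC)-P(BC) + P(ABC)
= 21/46+9/23+12/23 - 3/23-7/46-6/23 + 3/46
= 41/46

41/46


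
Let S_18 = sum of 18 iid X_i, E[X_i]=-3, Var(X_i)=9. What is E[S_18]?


E[S_n] = n*E[X_1] = 18*-3 = -54

-54


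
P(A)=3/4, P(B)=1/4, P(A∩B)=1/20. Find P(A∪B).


P(A∪B) = P(A) + P(B) - P(A∩B)
= 3/4 + 1/4 - 1/20 = 19/20

19/20


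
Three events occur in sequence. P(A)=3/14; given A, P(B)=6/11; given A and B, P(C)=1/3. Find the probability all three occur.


P(A∩B∩C) = P(A) * P(B|A) * P(C|A∩B)
= 3/14 * 6/11 * 1/3
= 9/77 * 1/3 = 3/77

3/77


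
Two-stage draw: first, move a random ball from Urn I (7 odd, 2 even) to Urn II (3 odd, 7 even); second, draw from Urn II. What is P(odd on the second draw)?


P(transfer odd) = 7/9; P(transfer even) = 2/9
If odd transferred: Urn II has 4 odd of 11, so P(odd|odd moved) = 4/11
If even transferred: Urn II has 3 odd of 11, so P(odd|even moved) = 3/11
By total probability: P(odd) = 7/9*4/11 + 2/9*3/11 = 34/99

34/99


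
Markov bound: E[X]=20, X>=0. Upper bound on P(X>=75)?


Markov: P(X >= a) <= E[X]/a
P(X >= 75) <= 20/75 = 4/15

4/15


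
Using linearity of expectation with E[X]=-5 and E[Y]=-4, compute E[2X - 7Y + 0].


E[2X - 7Y + 0] = 2*E[X] - 7*E[Y] + 0
= (2)*(-5) + (-7)*(-4) + (0)
= -10 + 28 + 0 = 18

18


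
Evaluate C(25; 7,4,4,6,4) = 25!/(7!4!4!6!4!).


25! = 15511210043330985984000000
Denominator: 7!=5040 * 4!=24 * 4!=24 * 6!=720 * 4!=24
Coefficient = 15511210043330985984000000 / 50164531200 = 309206717820000

309206717820000


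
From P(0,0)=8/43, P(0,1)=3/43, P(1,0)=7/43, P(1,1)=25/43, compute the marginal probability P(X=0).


P(X=0) = P(0,0)+P(0,1) = 8/43 + 3/43 = 11/43

11/43


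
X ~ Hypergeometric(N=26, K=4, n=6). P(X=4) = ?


P(X=4) = C(4,4)*C(22,2) / C(26,6)
= 1*231 / 230230
= 231/230230 = 3/2990

3/2990


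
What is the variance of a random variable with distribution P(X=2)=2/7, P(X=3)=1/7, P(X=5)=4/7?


E[X] = 27/7, E[X^2] = 117/7
Var(X) = E[X^2] - (E[X])^2 = 117/7 - (27/7)^2 = 90/49

90/49


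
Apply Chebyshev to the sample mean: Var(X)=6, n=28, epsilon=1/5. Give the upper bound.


Var(Xbar) = Var(X)/n = 6/28
Chebyshev: P(|Xbar-mu| >= 1/5) <= Var(Xbar)/(1/5)^2 = (3/14)/(1/25) = 75/14
Bound exceeds 1, so trivial bound: 1

1


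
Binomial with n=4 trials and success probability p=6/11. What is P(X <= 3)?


P(X<=3) = P(X=0) + P(X=1) + P(X=2) + P(X=3)
= 625/14641 + 3000/14641 + 5400/14641 + 4320/14641
= 13345/14641

13345/14641


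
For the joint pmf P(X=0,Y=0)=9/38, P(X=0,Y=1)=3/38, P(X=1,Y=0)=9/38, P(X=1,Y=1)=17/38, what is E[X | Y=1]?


P(Y=1) = 20/38
E[X|Y=1] = (0*3 + 1*17)/20 = 17/20

17/20


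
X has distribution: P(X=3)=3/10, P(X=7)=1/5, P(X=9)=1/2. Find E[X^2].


E[X^2] = sum(g(x)*P(x))
= 9*3/10 + 49*1/5 + 81*1/2
= 53

53


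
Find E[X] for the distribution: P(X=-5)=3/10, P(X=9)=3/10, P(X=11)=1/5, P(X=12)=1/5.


E[X] = sum(x * P(x))
= -5*3/10 + 9*3/10 + 11*1/5 + 12*1/5
= 29/5

29/5


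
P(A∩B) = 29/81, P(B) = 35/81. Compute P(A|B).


P(A|B) = P(A∩B)/P(B) = (29/81)/(35/81) = 29/35

29/35


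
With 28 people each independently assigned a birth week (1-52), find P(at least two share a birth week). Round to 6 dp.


P(all different) = prod((52-i)/52 for i=0..27) = 0.000116
P(at least one match) = 1 - 0.000116 = 0.999884

0.999884


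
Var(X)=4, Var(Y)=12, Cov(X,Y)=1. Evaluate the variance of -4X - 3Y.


Var(-4X - 3Y) = (-4)^2*Var(X) + (-3)^2*Var(Y) + 2*(-4)*(-3)*Cov(X,Y)
= 16*4 + 9*12 + 24*1
= 64 + 108 + 24 = 196

196


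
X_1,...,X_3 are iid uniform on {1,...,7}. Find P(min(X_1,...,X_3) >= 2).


P(min >= 2) = P(all X_i >= 2) = (P(X_1 >= 2))^3
= (6/7)^3 = 216/343

216/343


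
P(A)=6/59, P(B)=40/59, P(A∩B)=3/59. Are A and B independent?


P(A)*P(B) = 6/59*40/59 = 240/3481
P(A∩B) = 3/59 != 240/3481, so not independent

No, A and B are not independent


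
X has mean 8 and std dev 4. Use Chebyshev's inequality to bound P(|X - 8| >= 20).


k = 20/4 = 5
Chebyshev: P(|X-mu| >= k*sigma) <= 1/k^2 = 1/5^2 = 1/25

1/25


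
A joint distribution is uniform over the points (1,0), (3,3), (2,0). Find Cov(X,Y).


E[X]=2, E[Y]=1, E[XY]=3
Cov(X,Y) = E[XY] - E[X]E[Y] = 3 - 2*1 = 1

1


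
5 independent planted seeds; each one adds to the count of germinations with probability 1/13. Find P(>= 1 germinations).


P(at least one) = 1 - P(none)
P(none) = (1 - 1/13)^5 = (12/13)^5 = 248832/371293
P(at least one) = 1 - 248832/371293 = 122461/371293

122461/371293


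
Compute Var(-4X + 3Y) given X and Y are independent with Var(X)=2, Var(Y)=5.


Independence => Cov(X,Y)=0
Var(-4X + 3Y) = (-4)^2*Var(X) + 3^2*Var(Y)
= 16*2 + 9*5 = 77

77


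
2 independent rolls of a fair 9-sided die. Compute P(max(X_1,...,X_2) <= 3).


P(max <= 3) = P(all X_i <= 3) = (P(X_1 <= 3))^2
= (3/9)^2 = (1/3)^2 = 1/9

1/9


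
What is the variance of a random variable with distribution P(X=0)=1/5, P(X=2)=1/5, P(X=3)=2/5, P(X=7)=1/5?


E[X] = 3, E[X^2] = 71/5
Var(X) = E[X^2] - (E[X])^2 = 71/5 - (3)^2 = 26/5

26/5


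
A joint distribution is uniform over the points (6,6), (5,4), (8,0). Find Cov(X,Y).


E[X]=19/3, E[Y]=10/3, E[XY]=56/3
Cov(X,Y) = E[XY] - E[X]E[Y] = 56/3 - 19/3*10/3 = -22/9

-22/9


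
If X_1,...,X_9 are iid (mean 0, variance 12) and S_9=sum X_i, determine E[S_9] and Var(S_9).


E[S_n] = n*mu = 9*0 = 0
Var(S_n) = n*sigma^2 = 9*12 = 108

E[S_9]=0, Var(S_9)=108


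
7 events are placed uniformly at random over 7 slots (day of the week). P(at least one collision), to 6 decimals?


P(all different) = prod((7-i)/7 for i=0..6) = 0.006120
P(at least one match) = 1 - 0.006120 = 0.993880

0.993880


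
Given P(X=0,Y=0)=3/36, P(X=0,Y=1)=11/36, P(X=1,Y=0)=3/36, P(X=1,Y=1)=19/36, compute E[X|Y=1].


P(Y=1) = 30/36
E[X|Y=1] = (0*11 + 1*19)/30 = 19/30

19/30


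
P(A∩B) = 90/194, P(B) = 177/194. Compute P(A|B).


P(A|B) = P(A∩B)/P(B) = (90/194)/(177/194) = 90/177 = 30/59

30/59


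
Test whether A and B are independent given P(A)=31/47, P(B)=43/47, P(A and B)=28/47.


P(A)*P(B) = 31/47*43/47 = 1333/2209
P(A∩B) = 28/47 != 1333/2209, so not independent

No, A and B are not independent


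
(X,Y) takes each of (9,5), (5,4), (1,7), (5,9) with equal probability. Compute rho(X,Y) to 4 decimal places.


Cov(X,Y) = -2.0000, Var(X) = 8.0000, Var(Y) = 3.6875
rho = Cov/(sqrt(VarX)*sqrt(VarY)) = -0.3682

-0.3682


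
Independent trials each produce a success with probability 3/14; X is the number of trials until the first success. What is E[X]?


For geometric (trials until first success), E[X] = 1/p = 1/(3/14) = 14/3

14/3


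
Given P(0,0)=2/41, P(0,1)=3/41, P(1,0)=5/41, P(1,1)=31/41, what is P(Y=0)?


P(Y=0) = P(0,0)+P(1,0) = 2/41 + 5/41 = 7/41

7/41


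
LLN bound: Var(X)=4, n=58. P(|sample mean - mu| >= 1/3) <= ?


Var(Xbar) = Var(X)/n = 4/58
Chebyshev: P(|Xbar-mu| >= 1/3) <= Var(Xbar)/(1/3)^2 = (2/29)/(1/9) = 18/29

18/29


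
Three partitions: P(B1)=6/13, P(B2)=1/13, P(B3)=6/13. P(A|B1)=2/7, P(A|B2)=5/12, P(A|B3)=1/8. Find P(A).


P(A) = P(A|B1)P(B1) + P(A|B2)P(B2) + P(A|B3)P(B3)
= 2/7*6/13 + 5/12*1/13 + 1/8*6/13
= 12/91 + 5/156 + 3/52 = 121/546

121/546


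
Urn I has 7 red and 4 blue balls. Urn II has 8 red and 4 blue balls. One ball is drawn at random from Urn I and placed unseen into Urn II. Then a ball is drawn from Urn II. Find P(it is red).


P(transfer red) = 7/11; P(transfer blue) = 4/11
If red transferred: Urn II has 9 red of 13, so P(red|red moved) = 9/13
If blue transferred: Urn II has 8 red of 13, so P(red|blue moved) = 8/13
By total probability: P(red) = 7/11*9/13 + 4/11*8/13 = 95/143

95/143


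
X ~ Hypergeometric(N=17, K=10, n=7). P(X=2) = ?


P(X=2) = C(10,2)*C(7,5) / C(17,7)
= 45*21 / 19448
= 945/19448

945/19448


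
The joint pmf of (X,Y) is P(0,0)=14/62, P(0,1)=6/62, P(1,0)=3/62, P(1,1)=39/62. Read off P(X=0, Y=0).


Read from table: P(X=0, Y=0) = 14/62 = 7/31

7/31


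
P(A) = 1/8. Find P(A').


P(A') = 1 - P(A) = 1 - 1/8 = 7/8

7/8


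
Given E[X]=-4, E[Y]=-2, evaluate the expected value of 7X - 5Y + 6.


E[7X - 5Y + 6] = 7*E[X] - 5*E[Y] + 6
= (7)*(-4) + (-5)*(-2) + (6)
= -28 + 10 + 6 = -12

-12


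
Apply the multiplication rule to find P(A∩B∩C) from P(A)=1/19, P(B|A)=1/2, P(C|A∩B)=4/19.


P(A∩B∩C) = P(A) * P(B|A) * P(C|A∩B)
= 1/19 * 1/2 * 4/19
= 1/38 * 4/19 = 2/361

2/361


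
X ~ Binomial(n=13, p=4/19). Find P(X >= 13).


P(X>=13) = P(X=13)
= 67108864/42052983462257059
= 67108864/42052983462257059

67108864/42052983462257059


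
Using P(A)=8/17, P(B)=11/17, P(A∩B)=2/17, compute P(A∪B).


P(A∪B) = P(A) + P(B) - P(A∩B)
= 8/17 + 11/17 - 2/17 = 1

1


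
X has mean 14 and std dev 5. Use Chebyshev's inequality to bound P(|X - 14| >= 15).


k = 15/5 = 3
Chebyshev: P(|X-mu| >= k*sigma) <= 1/k^2 = 1/3^2 = 1/9

1/9


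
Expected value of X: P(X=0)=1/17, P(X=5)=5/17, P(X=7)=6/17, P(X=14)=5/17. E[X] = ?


E[X] = sum(x * P(x))
= 0*1/17 + 5*5/17 + 7*6/17 + 14*5/17
= 137/17

137/17


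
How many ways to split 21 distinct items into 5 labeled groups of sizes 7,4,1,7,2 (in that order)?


21! = 51090942171709440000
Denominator: 7!=5040 * 4!=24 * 1!=1 * 7!=5040 * 2!=2
Coefficient = 51090942171709440000 / 1219276800 = 41902660800

41902660800


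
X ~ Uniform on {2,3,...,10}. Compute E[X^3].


E[X^3] = (1/9) * sum(x^3 for x=2..10)
= 3024/9 = 336

336


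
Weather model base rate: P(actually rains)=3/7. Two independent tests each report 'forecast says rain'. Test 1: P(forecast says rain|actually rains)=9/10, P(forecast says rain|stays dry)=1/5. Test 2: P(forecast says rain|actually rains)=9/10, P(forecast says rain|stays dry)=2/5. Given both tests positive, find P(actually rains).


After test 1: P(+) = 9/10*3/7 + 1/5*4/7 = 1/2
P(B|+) = (27/70)/(1/2) = 27/35
After test 2 (use post1 as new prior): P(+) = 9/10*27/35 + 2/5*8/35 = 11/14
P(B|+,+) = (243/350)/(11/14) = 243/275

243/275


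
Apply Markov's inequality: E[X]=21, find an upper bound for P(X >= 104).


Markov: P(X >= a) <= E[X]/a
P(X >= 104) <= 21/104

21/104


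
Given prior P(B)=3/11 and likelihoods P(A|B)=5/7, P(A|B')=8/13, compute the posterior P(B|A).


P(A) = P(A|B)P(B) + P(A|B')P(B') = 5/7*3/11 + 8/13*8/11 = 643/1001
P(B|A) = P(A|B)P(B)/P(A) = (15/77)/(643/1001) = 195/643

195/643


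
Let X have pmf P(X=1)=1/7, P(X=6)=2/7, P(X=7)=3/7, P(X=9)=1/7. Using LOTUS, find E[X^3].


E[X^3] = sum(g(x)*P(x))
= 1*1/7 + 216*2/7 + 343*3/7 + 729*1/7
= 313

313


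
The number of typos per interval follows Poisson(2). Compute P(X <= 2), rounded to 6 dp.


P(X<=2) = e^(-2)*2^0/0! + e^(-2)*2^1/1! + e^(-2)*2^2/2!
≈ 0.1353352832 + 0.2706705665 + 0.2706705665
= 0.6766764162
≈ 0.676676

0.676676


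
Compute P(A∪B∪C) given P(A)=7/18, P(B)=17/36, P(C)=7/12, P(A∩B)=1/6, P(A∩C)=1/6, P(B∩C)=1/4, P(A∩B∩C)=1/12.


P(A∪B∪C) = P(A)+P(B)+P(C) - P(AB)-P(AC)-P(BC) + P(ABC)
= 7/18+17/36+7/12 - 1/6-1/6-1/4 + 1/12
= 17/18

17/18


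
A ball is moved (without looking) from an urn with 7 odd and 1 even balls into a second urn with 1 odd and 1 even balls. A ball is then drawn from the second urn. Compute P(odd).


P(transfer odd) = 7/8; P(transfer even) = 1/8
If odd transferred: Urn II has 2 odd of 3, so P(odd|odd moved) = 2/3
If even transferred: Urn II has 1 odd of 3, so P(odd|even moved) = 1/3
By total probability: P(odd) = 7/8*2/3 + 1/8*1/3 = 5/8

5/8


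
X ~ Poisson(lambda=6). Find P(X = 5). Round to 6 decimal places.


P(X=5) = e^(-6) * 6^5 / 5!
≈ 0.002478752177 * 7776 / 120
≈ 0.160623

0.160623


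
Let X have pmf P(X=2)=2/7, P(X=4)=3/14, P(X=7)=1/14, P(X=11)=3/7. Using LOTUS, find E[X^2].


E[X^2] = sum(g(x)*P(x))
= 4*2/7 + 16*3/14 + 49*1/14 + 121*3/7
= 839/14

839/14


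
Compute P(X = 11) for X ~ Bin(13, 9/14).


P(X=11) = C(13,11) * p^11 * (1-p)^2
= 78 * 31381059609/4049565169664 * 25/196
= 30596533118775/396857386627072

30596533118775/396857386627072
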